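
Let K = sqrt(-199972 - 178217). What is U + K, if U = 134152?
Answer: 134152 + 9*I*sqrt(4669) ≈ 1.3415e+5 + 614.97*I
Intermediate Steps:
K = 9*I*sqrt(4669) (K = sqrt(-378189) = 9*I*sqrt(4669) ≈ 614.97*I)
U + K = 134152 + 9*I*sqrt(4669)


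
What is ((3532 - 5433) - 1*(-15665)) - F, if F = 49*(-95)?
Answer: 18419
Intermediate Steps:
F = -4655
((3532 - 5433) - 1*(-15665)) - F = ((3532 - 5433) - 1*(-15665)) - 1*(-4655) = (-1901 + 15665) + 4655 = 13764 + 4655 = 18419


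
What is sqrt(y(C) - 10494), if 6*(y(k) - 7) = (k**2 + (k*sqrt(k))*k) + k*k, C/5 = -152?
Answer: sqrt(1638417 + 1732800*I*sqrt(190))/3 ≈ 1192.1 + 1113.1*I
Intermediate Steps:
C = -760 (C = 5*(-152) = -760)
y(k) = 7 + k**2/3 + k**(5/2)/6 (y(k) = 7 + ((k**2 + (k*sqrt(k))*k) + k*k)/6 = 7 + ((k**2 + k**(3/2)*k) + k**2)/6 = 7 + ((k**2 + k**(5/2)) + k**2)/6 = 7 + (k**(5/2) + 2*k**2)/6 = 7 + (k**2/3 + k**(5/2)/6) = 7 + k**2/3 + k**(5/2)/6)
sqrt(y(C) - 10494) = sqrt((7 + (1/3)*(-760)**2 + (-760)**(5/2)/6) - 10494) = sqrt((7 + (1/3)*577600 + (1155200*I*sqrt(190))/6) - 10494) = sqrt((7 + 577600/3 + 577600*I*sqrt(190)/3) - 10494) = sqrt((577621/3 + 577600*I*sqrt(190)/3) - 10494) = sqrt(546139/3 + 577600*I*sqrt(190)/3)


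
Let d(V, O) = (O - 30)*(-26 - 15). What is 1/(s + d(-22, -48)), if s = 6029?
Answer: 1/9227 ≈ 0.00010838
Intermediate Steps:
d(V, O) = 1230 - 41*O (d(V, O) = (-30 + O)*(-41) = 1230 - 41*O)
1/(s + d(-22, -48)) = 1/(6029 + (1230 - 41*(-48))) = 1/(6029 + (1230 + 1968)) = 1/(6029 + 3198) = 1/9227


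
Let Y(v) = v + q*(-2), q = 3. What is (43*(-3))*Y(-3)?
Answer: 1161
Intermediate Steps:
Y(v) = -6 + v (Y(v) = v + 3*(-2) = v - 6 = -6 + v)
(43*(-3))*Y(-3) = (43*(-3))*(-6 - 3) = -129*(-9) = 1161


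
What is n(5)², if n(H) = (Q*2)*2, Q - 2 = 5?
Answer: 784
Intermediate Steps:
Q = 7 (Q = 2 + 5 = 7)
n(H) = 28 (n(H) = (7*2)*2 = 14*2 = 28)
n(5)² = 28² = 784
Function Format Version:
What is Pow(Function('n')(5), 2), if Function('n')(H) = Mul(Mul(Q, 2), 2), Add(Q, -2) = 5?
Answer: 784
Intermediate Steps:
Q = 7 (Q = Add(2, 5) = 7)
Function('n')(H) = 28 (Function('n')(H) = Mul(Mul(7, 2), 2) = Mul(14, 2) = 28)
Pow(Function('n')(5), 2) = Pow(28, 2) = 784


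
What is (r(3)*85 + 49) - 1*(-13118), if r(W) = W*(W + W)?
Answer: 14697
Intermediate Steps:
r(W) = 2*W² (r(W) = W*(2*W) = 2*W²)
(r(3)*85 + 49) - 1*(-13118) = ((2*3²)*85 + 49) - 1*(-13118) = ((2*9)*85 + 49) + 13118 = (18*85 + 49) + 13118 = (1530 + 49) + 13118 = 1579 + 13118 = 14697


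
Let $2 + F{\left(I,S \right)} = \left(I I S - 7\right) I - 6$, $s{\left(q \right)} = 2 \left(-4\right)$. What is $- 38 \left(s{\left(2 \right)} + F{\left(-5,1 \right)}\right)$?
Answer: $4028$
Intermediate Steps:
$s{\left(q \right)} = -8$
$F{\left(I,S \right)} = -8 + I \left(-7 + S I^{2}\right)$ ($F{\left(I,S \right)} = -2 + \left(\left(I I S - 7\right) I - 6\right) = -2 + \left(\left(I^{2} S - 7\right) I - 6\right) = -2 + \left(\left(S I^{2} - 7\right) I - 6\right) = -2 + \left(\left(-7 + S I^{2}\right) I - 6\right) = -2 + \left(I \left(-7 + S I^{2}\right) - 6\right) = -2 + \left(-6 + I \left(-7 + S I^{2}\right)\right) = -8 + I \left(-7 + S I^{2}\right)$)
$- 38 \left(s{\left(2 \right)} + F{\left(-5,1 \right)}\right) = - 38 \left(-8 - \left(-27 + 125\right)\right) = - 38 \left(-8 + \left(-8 + 35 + 1 \left(-125\right)\right)\right) = - 38 \left(-8 - 98\right) = \left(-38\right) \left(-106\right) = 4028$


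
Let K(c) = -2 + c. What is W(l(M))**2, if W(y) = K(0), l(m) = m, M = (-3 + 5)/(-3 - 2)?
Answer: 4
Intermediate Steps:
M = -2/5 (M = 2/(-5) = 2*(-1/5) = -2/5 ≈ -0.40000)
W(y) = -2 (W(y) = -2 + 0 = -2)
W(l(M))**2 = (-2)**2 = 4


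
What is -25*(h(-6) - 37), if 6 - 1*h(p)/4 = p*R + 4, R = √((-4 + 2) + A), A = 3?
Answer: 125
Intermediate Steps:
R = 1 (R = √((-4 + 2) + 3) = √(-2 + 3) = √1 = 1)
h(p) = 8 - 4*p (h(p) = 24 - 4*(p*1 + 4) = 24 - 4*(p + 4) = 24 - 4*(4 + p) = 24 + (-16 - 4*p) = 8 - 4*p)
-25*(h(-6) - 37) = -25*((8 - 4*(-6)) - 37) = -25*((8 + 24) - 37) = -25*(32 - 37) = -25*(-5) = 125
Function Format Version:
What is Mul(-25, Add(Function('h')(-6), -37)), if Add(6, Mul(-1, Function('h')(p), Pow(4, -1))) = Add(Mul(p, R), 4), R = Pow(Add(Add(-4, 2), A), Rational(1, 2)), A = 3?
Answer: 125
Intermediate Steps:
R = 1 (R = Pow(Add(Add(-4, 2), 3), Rational(1, 2)) = Pow(Add(-2, 3), Rational(1, 2)) = Pow(1, Rational(1, 2)) = 1)
Function('h')(p) = Add(8, Mul(-4, p)) (Function('h')(p) = Add(24, Mul(-4, Add(Mul(p, 1), 4))) = Add(24, Mul(-4, Add(p, 4))) = Add(24, Mul(-4, Add(4, p))) = Add(24, Add(-16, Mul(-4, p))) = Add(8, Mul(-4, p)))
Mul(-25, Add(Function('h')(-6), -37)) = Mul(-25, Add(Add(8, Mul(-4, -6)), -37)) = Mul(-25, Add(Add(8, 24), -37)) = Mul(-25, Add(32, -37)) = Mul(-25, -5) = 125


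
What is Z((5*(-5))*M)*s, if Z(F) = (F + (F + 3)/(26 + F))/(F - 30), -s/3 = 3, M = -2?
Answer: -34677/1520 ≈ -22.814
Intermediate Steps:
s = -9 (s = -3*3 = -9)
Z(F) = (F + (3 + F)/(26 + F))/(-30 + F)
Z((5*(-5))*M)*s = ((3 + ((5*(-5))*(-2))**2 + 27*((5*(-5))*(-2)))/(-780 + ((5*(-5))*(-2))**2 - 4*5*(-5)*(-2)))*(-9) = ((3 + (-25*(-2))**2 + 27*(-25*(-2)))/(-780 + (-25*(-2))**2 - (-100)*(-2)))*(-9) = ((3 + 50**2 + 27*50)/(-780 + 50**2 - 4*50))*(-9) = ((3 + 2500 + 1350)/(-780 + 2500 - 200))*(-9) = (3853/1520)*(-9) = -34677/1520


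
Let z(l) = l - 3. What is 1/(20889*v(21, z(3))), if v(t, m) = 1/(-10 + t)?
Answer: 1/1899 ≈ 0.00052659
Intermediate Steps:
z(l) = -3 + l
1/(20889*v(21, z(3))) = 1/(20889/(-10 + 21)) = 1/(20889/11) = 1/(20889*(1/11)) = 1/1899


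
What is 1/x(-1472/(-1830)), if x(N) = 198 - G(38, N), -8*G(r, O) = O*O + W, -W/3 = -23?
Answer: 6697800/1384474621 ≈ 0.0048378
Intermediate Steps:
W = 69 (W = -3*(-23) = 69)
G(r, O) = -69/8 - O²/8 (G(r, O) = -(O*O + 69)/8 = -(O² + 69)/8 = -(69 + O²)/8 = -69/8 - O²/8)
x(N) = 1653/8 + N²/8 (x(N) = 198 - (-69/8 - N²/8) = 198 + (69/8 + N²/8) = 1653/8 + N²/8)
1/x(-1472/(-1830)) = 1/(1653/8 + (-1472/(-1830))²/8) = 1/(1653/8 + (-1472*(-1/1830))²/8) = 1/(1653/8 + (736/915)²/8) = 1/(1653/8 + (⅛)*(541696/837225)) = 1/(1653/8 + 67712/837225) = 1/(1384474621/6697800) = 6697800/1384474621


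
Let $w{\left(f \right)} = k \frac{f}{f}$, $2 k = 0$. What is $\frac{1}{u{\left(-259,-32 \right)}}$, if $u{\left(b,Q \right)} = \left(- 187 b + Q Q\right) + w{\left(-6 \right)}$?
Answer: $\frac{1}{49457} \approx 2.022 \cdot 10^{-5}$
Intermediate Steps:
$k = 0$ ($k = \frac{1}{2} \cdot 0 = 0$)
$w{\left(f \right)} = 0$ ($w{\left(f \right)} = 0 \frac{f}{f} = 0 \cdot 1 = 0$)
$u{\left(b,Q \right)} = Q^{2} - 187 b$ ($u{\left(b,Q \right)} = \left(- 187 b + Q Q\right) + 0 = \left(- 187 b + Q^{2}\right) + 0 = \left(Q^{2} - 187 b\right) + 0 = Q^{2} - 187 b$)
$\frac{1}{u{\left(-259,-32 \right)}} = \frac{1}{\left(-32\right)^{2} - -48433} = \frac{1}{1024 + 48433} = \frac{1}{49457}$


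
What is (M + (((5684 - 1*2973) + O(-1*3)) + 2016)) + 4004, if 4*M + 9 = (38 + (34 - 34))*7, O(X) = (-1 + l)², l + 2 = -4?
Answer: 35377/4 ≈ 8844.3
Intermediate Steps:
l = -6 (l = -2 - 4 = -6)
O(X) = 49 (O(X) = (-1 - 6)² = (-7)² = 49)
M = 257/4 (M = -9/4 + ((38 + (34 - 34))*7)/4 = -9/4 + ((38 + 0)*7)/4 = -9/4 + (38*7)/4 = -9/4 + (¼)*266 = -9/4 + 133/2 = 257/4 ≈ 64.250)
(M + (((5684 - 1*2973) + O(-1*3)) + 2016)) + 4004 = (257/4 + (((5684 - 1*2973) + 49) + 2016)) + 4004 = (257/4 + (((5684 - 2973) + 49) + 2016)) + 4004 = (257/4 + ((2711 + 49) + 2016)) + 4004 = (257/4 + (2760 + 2016)) + 4004 = (257/4 + 4776) + 4004 = 19361/4 + 4004 = 35377/4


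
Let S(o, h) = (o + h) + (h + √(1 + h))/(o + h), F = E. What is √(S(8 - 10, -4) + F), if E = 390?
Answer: √(13848 - 6*I*√3)/6 ≈ 19.613 - 0.0073593*I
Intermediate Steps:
F = 390
S(o, h) = h + o + (h + √(1 + h))/(h + o) (S(o, h) = (h + o) + (h + √(1 + h))/(h + o) = h + o + (h + √(1 + h))/(h + o))
√(S(8 - 10, -4) + F) = √((-4 + (-4)² + (8 - 10)² + √(1 - 4) + 2*(-4)*(8 - 10))/(-4 + (8 - 10)) + 390) = √((-4 + 16 + (-2)² + √(-3) + 2*(-4)*(-2))/(-4 - 2) + 390) = √((-4 + 16 + 4 + I*√3 + 16)/(-6) + 390) = √(-(32 + I*√3)/6 + 390) = √((-16/3 - I*√3/6) + 390) = √(1154/3 - I*√3/6)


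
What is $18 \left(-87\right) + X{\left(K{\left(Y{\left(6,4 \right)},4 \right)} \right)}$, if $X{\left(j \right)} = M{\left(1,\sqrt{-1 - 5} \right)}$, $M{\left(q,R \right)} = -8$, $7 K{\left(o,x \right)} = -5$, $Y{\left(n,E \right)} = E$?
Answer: $-1574$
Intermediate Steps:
$K{\left(o,x \right)} = - \frac{5}{7}$ ($K{\left(o,x \right)} = \frac{1}{7} \left(-5\right) = - \frac{5}{7}$)
$X{\left(j \right)} = -8$
$18 \left(-87\right) + X{\left(K{\left(Y{\left(6,4 \right)},4 \right)} \right)} = 18 \left(-87\right) - 8 = -1566 - 8 = -1574$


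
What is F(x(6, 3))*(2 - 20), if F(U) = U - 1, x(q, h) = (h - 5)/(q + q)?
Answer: 21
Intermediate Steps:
x(q, h) = (-5 + h)/(2*q) (x(q, h) = (-5 + h)/((2*q)) = (-5 + h)*(1/(2*q)) = (-5 + h)/(2*q))
F(U) = -1 + U
F(x(6, 3))*(2 - 20) = (-1 + (½)*(-5 + 3)/6)*(2 - 20) = (-1 + (½)*(⅙)*(-2))*(-18) = (-1 - ⅙)*(-18) = -7/6*(-18) = 21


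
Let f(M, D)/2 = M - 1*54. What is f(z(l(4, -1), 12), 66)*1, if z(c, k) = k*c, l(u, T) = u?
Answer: -12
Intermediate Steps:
z(c, k) = c*k
f(M, D) = -108 + 2*M (f(M, D) = 2*(M - 1*54) = 2*(M - 54) = 2*(-54 + M) = -108 + 2*M)
f(z(l(4, -1), 12), 66)*1 = (-108 + 2*(4*12))*1 = (-108 + 2*48)*1 = (-108 + 96)*1 = -12*1 = -12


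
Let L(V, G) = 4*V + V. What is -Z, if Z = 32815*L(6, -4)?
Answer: -984450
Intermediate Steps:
L(V, G) = 5*V
Z = 984450 (Z = 32815*(5*6) = 32815*30 = 984450)
-Z = -1*984450 = -984450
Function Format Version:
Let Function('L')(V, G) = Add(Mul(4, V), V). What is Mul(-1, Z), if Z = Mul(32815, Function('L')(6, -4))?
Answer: -984450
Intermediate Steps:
Function('L')(V, G) = Mul(5, V)
Z = 984450 (Z = Mul(32815, Mul(5, 6)) = Mul(32815, 30) = 984450)
Mul(-1, Z) = Mul(-1, 984450) = -984450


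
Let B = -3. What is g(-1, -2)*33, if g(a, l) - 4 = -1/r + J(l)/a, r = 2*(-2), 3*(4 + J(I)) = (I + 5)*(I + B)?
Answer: 1749/4 ≈ 437.25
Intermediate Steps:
J(I) = -4 + (-3 + I)*(5 + I)/3 (J(I) = -4 + ((I + 5)*(I - 3))/3 = -4 + ((5 + I)*(-3 + I))/3 = -4 + ((-3 + I)*(5 + I))/3 = -4 + (-3 + I)*(5 + I)/3)
r = -4
g(a, l) = 17/4 + (-9 + l**2/3 + 2*l/3)/a (g(a, l) = 4 + (-1/(-4) + (-9 + l**2/3 + 2*l/3)/a) = 4 + (-1*(-1/4) + (-9 + l**2/3 + 2*l/3)/a) = 4 + (1/4 + (-9 + l**2/3 + 2*l/3)/a) = 17/4 + (-9 + l**2/3 + 2*l/3)/a)
g(-1, -2)*33 = ((1/12)*(-108 + 4*(-2)**2 + 8*(-2) + 51*(-1))/(-1))*33 = ((1/12)*(-1)*(-108 + 4*4 - 16 - 51))*33 = ((1/12)*(-1)*(-108 + 16 - 16 - 51))*33 = ((1/12)*(-1)*(-159))*33 = (53/4)*33 = 1749/4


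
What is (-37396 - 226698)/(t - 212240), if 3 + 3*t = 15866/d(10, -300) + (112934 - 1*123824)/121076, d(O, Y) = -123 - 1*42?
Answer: 7913922673140/6361040995043 ≈ 1.2441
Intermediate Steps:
d(O, Y) = -165 (d(O, Y) = -123 - 42 = -165)
t = -991360643/29966310 (t = -1 + (15866/(-165) + (112934 - 1*123824)/121076)/3 = -1 + (15866*(-1/165) + (112934 - 123824)*(1/121076))/3 = -1 + (-15866/165 - 10890*1/121076)/3 = -1 + (-15866/165 - 5445/60538)/3 = -1 + (⅓)*(-961394333/9988770) = -1 - 961394333/29966310 = -991360643/29966310 ≈ -33.083)
(-37396 - 226698)/(t - 212240) = (-37396 - 226698)/(-991360643/29966310 - 212240) = -264094/(-6361040995043/29966310) = -264094*(-29966310/6361040995043) = 7913922673140/6361040995043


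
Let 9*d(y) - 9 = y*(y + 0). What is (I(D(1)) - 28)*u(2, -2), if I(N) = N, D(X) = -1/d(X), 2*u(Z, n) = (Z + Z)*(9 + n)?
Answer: -2023/5 ≈ -404.60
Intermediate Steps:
d(y) = 1 + y**2/9 (d(y) = 1 + (y*(y + 0))/9 = 1 + (y*y)/9 = 1 + y**2/9)
u(Z, n) = Z*(9 + n) (u(Z, n) = ((Z + Z)*(9 + n))/2 = ((2*Z)*(9 + n))/2 = (2*Z*(9 + n))/2 = Z*(9 + n))
D(X) = -1/(1 + X**2/9)
(I(D(1)) - 28)*u(2, -2) = (-9/(9 + 1**2) - 28)*(2*(9 - 2)) = (-9/(9 + 1) - 28)*(2*7) = (-9/10 - 28)*14 = -289/10*14 = -2023/5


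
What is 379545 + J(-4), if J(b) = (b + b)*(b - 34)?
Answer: 379849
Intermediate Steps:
J(b) = 2*b*(-34 + b) (J(b) = (2*b)*(-34 + b) = 2*b*(-34 + b))
379545 + J(-4) = 379545 + 2*(-4)*(-34 - 4) = 379545 + 2*(-4)*(-38) = 379545 + 304 = 379849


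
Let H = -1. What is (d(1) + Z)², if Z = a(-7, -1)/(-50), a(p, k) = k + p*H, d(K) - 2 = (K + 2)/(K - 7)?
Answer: 4761/2500 ≈ 1.9044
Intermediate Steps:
d(K) = 2 + (2 + K)/(-7 + K) (d(K) = 2 + (K + 2)/(K - 7) = 2 + (2 + K)/(-7 + K))
a(p, k) = k - p (a(p, k) = k + p*(-1) = k - p)
Z = -3/25 (Z = (-1 - 1*(-7))/(-50) = (-1 + 7)*(-1/50) = 6*(-1/50) = -3/25 ≈ -0.12000)
(d(1) + Z)² = (3*(-4 + 1)/(-7 + 1) - 3/25)² = (3*(-3)/(-6) - 3/25)² = (3*(-⅙)*(-3) - 3/25)² = (3/2 - 3/25)² = (69/50)² = 4761/2500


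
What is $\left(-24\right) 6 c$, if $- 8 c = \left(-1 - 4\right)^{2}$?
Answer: $450$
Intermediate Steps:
$c = - \frac{25}{8}$ ($c = - \frac{\left(-1 - 4\right)^{2}}{8} = - \frac{\left(-5\right)^{2}}{8} = \left(- \frac{1}{8}\right) 25 = - \frac{25}{8} \approx -3.125$)
$\left(-24\right) 6 c = \left(-24\right) 6 \left(- \frac{25}{8}\right) = \left(-144\right) \left(- \frac{25}{8}\right) = 450$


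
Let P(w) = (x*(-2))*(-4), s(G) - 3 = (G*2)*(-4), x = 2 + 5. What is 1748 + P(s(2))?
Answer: 1804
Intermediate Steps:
x = 7
s(G) = 3 - 8*G (s(G) = 3 + (G*2)*(-4) = 3 + (2*G)*(-4) = 3 - 8*G)
P(w) = 56 (P(w) = (7*(-2))*(-4) = -14*(-4) = 56)
1748 + P(s(2)) = 1748 + 56 = 1804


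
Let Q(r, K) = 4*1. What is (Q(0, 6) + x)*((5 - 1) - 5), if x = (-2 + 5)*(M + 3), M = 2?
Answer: -19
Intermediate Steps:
Q(r, K) = 4
x = 15 (x = (-2 + 5)*(2 + 3) = 3*5 = 15)
(Q(0, 6) + x)*((5 - 1) - 5) = (4 + 15)*((5 - 1) - 5) = 19*(4 - 5) = 19*(-1) = -19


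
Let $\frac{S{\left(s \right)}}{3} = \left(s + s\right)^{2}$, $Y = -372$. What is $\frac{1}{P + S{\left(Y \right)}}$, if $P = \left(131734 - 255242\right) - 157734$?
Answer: $\frac{1}{1379366} \approx 7.2497 \cdot 10^{-7}$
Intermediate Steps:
$P = -281242$ ($P = -123508 - 157734 = -281242$)
$S{\left(s \right)} = 12 s^{2}$ ($S{\left(s \right)} = 3 \left(s + s\right)^{2} = 3 \left(2 s\right)^{2} = 3 \cdot 4 s^{2} = 12 s^{2}$)
$\frac{1}{P + S{\left(Y \right)}} = \frac{1}{-281242 + 12 \left(-372\right)^{2}} = \frac{1}{-281242 + 12 \cdot 138384} = \frac{1}{-281242 + 1660608} = \frac{1}{1379366}$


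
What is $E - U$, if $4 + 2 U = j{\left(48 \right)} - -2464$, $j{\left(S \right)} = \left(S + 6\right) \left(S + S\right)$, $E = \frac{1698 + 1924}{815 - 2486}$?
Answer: $- \frac{6390184}{1671} \approx -3824.2$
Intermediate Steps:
$E = - \frac{3622}{1671}$ ($E = \frac{3622}{-1671} = 3622 \left(- \frac{1}{1671}\right) = - \frac{3622}{1671} \approx -2.1676$)
$j{\left(S \right)} = 2 S \left(6 + S\right)$ ($j{\left(S \right)} = \left(6 + S\right) 2 S = 2 S \left(6 + S\right)$)
$U = 3822$ ($U = -2 + \frac{2 \cdot 48 \left(6 + 48\right) - -2464}{2} = -2 + \frac{2 \cdot 48 \cdot 54 + 2464}{2} = -2 + \frac{5184 + 2464}{2} = -2 + \frac{1}{2} \cdot 7648 = -2 + 3824 = 3822$)
$E - U = - \frac{3622}{1671} - 3822 = - \frac{6390184}{1671}$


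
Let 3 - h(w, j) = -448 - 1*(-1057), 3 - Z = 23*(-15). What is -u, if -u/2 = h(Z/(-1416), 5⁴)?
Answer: -1212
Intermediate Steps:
Z = 348 (Z = 3 - 23*(-15) = 3 - 1*(-345) = 3 + 345 = 348)
h(w, j) = -606 (h(w, j) = 3 - (-448 - 1*(-1057)) = 3 - (-448 + 1057) = 3 - 1*609 = 3 - 609 = -606)
u = 1212 (u = -2*(-606) = 1212)
-u = -1*1212 = -1212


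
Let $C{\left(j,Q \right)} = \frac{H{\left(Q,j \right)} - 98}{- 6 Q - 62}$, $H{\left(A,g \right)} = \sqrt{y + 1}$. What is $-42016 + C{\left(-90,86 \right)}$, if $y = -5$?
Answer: $- \frac{12142575}{289} - \frac{i}{289} \approx -42016.0 - 0.0034602 i$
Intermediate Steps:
$H{\left(A,g \right)} = 2 i$ ($H{\left(A,g \right)} = \sqrt{-5 + 1} = \sqrt{-4} = 2 i$)
$C{\left(j,Q \right)} = \frac{-98 + 2 i}{-62 - 6 Q}$ ($C{\left(j,Q \right)} = \frac{2 i - 98}{- 6 Q - 62} = \frac{-98 + 2 i}{-62 - 6 Q}$)
$-42016 + C{\left(-90,86 \right)} = -42016 + \frac{49 - i}{31 + 3 \cdot 86} = -42016 + \frac{49 - i}{31 + 258} = -42016 + \frac{49 - i}{289} = -42016 + \left(\frac{49}{289} - \frac{i}{289}\right) = - \frac{12142575}{289} - \frac{i}{289}$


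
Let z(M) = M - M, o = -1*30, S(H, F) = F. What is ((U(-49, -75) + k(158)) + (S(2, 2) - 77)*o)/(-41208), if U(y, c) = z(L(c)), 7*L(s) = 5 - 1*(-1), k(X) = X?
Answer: -301/5151 ≈ -0.058435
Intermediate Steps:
o = -30
L(s) = 6/7 (L(s) = (5 - 1*(-1))/7 = (5 + 1)/7 = (1/7)*6 = 6/7)
z(M) = 0
U(y, c) = 0
((U(-49, -75) + k(158)) + (S(2, 2) - 77)*o)/(-41208) = ((0 + 158) + (2 - 77)*(-30))/(-41208) = (158 - 75*(-30))*(-1/41208) = (158 + 2250)*(-1/41208) = 2408*(-1/41208) = -301/5151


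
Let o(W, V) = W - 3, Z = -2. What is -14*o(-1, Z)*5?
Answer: 280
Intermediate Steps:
o(W, V) = -3 + W
-14*o(-1, Z)*5 = -14*(-3 - 1)*5 = -14*(-4)*5 = 56*5 = 280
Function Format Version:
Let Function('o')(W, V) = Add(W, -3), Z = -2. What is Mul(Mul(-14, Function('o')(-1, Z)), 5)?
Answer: 280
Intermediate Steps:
Function('o')(W, V) = Add(-3, W)
Mul(Mul(-14, Function('o')(-1, Z)), 5) = Mul(Mul(-14, Add(-3, -1)), 5) = Mul(Mul(-14, -4), 5) = Mul(56, 5) = 280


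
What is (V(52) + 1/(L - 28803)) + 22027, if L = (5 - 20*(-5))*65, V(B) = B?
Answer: 485252261/21978 ≈ 22079.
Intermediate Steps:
L = 6825 (L = (5 + 100)*65 = 105*65 = 6825)
(V(52) + 1/(L - 28803)) + 22027 = (52 + 1/(6825 - 28803)) + 22027 = (52 + 1/(-21978)) + 22027 = (52 - 1/21978) + 22027 = 1142855/21978 + 22027 = 485252261/21978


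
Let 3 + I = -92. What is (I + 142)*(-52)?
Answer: -2444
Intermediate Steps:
I = -95 (I = -3 - 92 = -95)
(I + 142)*(-52) = (-95 + 142)*(-52) = 47*(-52) = -2444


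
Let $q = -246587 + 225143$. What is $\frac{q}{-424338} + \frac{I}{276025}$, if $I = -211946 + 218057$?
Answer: $\frac{1418701603}{19521316075} \approx 0.072675$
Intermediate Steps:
$I = 6111$
$q = -21444$
$\frac{q}{-424338} + \frac{I}{276025} = - \frac{21444}{-424338} + \frac{6111}{276025} = \left(-21444\right) \left(- \frac{1}{424338}\right) + 6111 \cdot \frac{1}{276025} = \frac{3574}{70723} + \frac{6111}{276025} = \frac{1418701603}{19521316075}$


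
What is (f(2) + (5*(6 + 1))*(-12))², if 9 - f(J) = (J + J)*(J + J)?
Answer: 182329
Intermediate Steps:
f(J) = 9 - 4*J² (f(J) = 9 - (J + J)*(J + J) = 9 - 2*J*2*J = 9 - 4*J²)
(f(2) + (5*(6 + 1))*(-12))² = ((9 - 4*2²) + (5*(6 + 1))*(-12))² = ((9 - 4*4) + (5*7)*(-12))² = ((9 - 16) + 35*(-12))² = (-7 - 420)² = (-427)² = 182329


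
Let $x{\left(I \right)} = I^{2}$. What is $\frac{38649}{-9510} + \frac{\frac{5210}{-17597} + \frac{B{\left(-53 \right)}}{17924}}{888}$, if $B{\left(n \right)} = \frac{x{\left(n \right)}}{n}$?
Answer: $- \frac{1804303245348041}{443931335737440} \approx -4.0644$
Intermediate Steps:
$B{\left(n \right)} = n$ ($B{\left(n \right)} = \frac{n^{2}}{n} = n$)
$\frac{38649}{-9510} + \frac{\frac{5210}{-17597} + \frac{B{\left(-53 \right)}}{17924}}{888} = \frac{38649}{-9510} + \frac{\frac{5210}{-17597} - \frac{53}{17924}}{888} = 38649 \left(- \frac{1}{9510}\right) + \left(5210 \left(- \frac{1}{17597}\right) - \frac{53}{17924}\right) \frac{1}{888} = - \frac{12883}{3170} + \left(- \frac{5210}{17597} - \frac{53}{17924}\right) \frac{1}{888} = - \frac{12883}{3170} - \frac{94316681}{280082861664} = - \frac{1804303245348041}{443931335737440}$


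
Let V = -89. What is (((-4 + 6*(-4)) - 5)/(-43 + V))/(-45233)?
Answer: -1/180932 ≈ -5.5269e-6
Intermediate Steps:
(((-4 + 6*(-4)) - 5)/(-43 + V))/(-45233) = (((-4 + 6*(-4)) - 5)/(-43 - 89))/(-45233) = (((-4 - 24) - 5)/(-132))*(-1/45233) = ((-28 - 5)*(-1/132))*(-1/45233) = -33*(-1/132)*(-1/45233) = (¼)*(-1/45233) = -1/180932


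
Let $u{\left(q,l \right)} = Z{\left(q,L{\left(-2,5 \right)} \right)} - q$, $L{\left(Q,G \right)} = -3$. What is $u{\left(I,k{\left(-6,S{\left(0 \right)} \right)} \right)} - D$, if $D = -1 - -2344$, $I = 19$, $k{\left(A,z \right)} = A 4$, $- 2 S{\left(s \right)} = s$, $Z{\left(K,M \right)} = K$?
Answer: $-2343$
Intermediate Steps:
$S{\left(s \right)} = - \frac{s}{2}$
$k{\left(A,z \right)} = 4 A$
$u{\left(q,l \right)} = 0$ ($u{\left(q,l \right)} = q - q = 0$)
$D = 2343$ ($D = -1 + 2344 = 2343$)
$u{\left(I,k{\left(-6,S{\left(0 \right)} \right)} \right)} - D = 0 - 2343 = -2343$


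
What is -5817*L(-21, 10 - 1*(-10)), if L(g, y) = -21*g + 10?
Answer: -2623467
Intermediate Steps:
L(g, y) = 10 - 21*g
-5817*L(-21, 10 - 1*(-10)) = -5817*(10 - 21*(-21)) = -5817*(10 + 441) = -5817*451 = -2623467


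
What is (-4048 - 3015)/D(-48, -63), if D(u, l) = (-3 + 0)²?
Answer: -7063/9 ≈ -784.78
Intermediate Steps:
D(u, l) = 9 (D(u, l) = (-3)² = 9)
(-4048 - 3015)/D(-48, -63) = (-4048 - 3015)/9 = -7063*⅑ = -7063/9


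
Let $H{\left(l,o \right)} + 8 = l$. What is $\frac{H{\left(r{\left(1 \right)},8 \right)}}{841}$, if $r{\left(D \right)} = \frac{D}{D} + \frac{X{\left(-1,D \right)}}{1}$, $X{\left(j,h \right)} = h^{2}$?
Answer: $- \frac{6}{841} \approx -0.0071344$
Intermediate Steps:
$r{\left(D \right)} = 1 + D^{2}$ ($r{\left(D \right)} = \frac{D}{D} + \frac{D^{2}}{1} = 1 + D^{2} \cdot 1 = 1 + D^{2}$)
$H{\left(l,o \right)} = -8 + l$
$\frac{H{\left(r{\left(1 \right)},8 \right)}}{841} = \frac{-8 + \left(1 + 1^{2}\right)}{841} = \left(-8 + \left(1 + 1\right)\right) \frac{1}{841} = \left(-8 + 2\right) \frac{1}{841} = \left(-6\right) \frac{1}{841} = - \frac{6}{841}$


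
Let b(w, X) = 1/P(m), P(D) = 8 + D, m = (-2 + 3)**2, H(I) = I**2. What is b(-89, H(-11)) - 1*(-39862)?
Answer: 358759/9 ≈ 39862.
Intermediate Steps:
m = 1 (m = 1**2 = 1)
b(w, X) = 1/9 (b(w, X) = 1/(8 + 1) = 1/9)
b(-89, H(-11)) - 1*(-39862) = 1/9 - 1*(-39862) = 1/9 + 39862 = 358759/9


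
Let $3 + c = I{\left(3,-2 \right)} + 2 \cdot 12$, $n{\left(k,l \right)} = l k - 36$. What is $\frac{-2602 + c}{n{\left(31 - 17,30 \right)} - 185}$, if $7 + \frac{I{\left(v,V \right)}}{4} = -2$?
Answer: $- \frac{2617}{199} \approx -13.151$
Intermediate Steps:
$I{\left(v,V \right)} = -36$ ($I{\left(v,V \right)} = -28 + 4 \left(-2\right) = -28 - 8 = -36$)
$n{\left(k,l \right)} = -36 + k l$ ($n{\left(k,l \right)} = k l - 36 = -36 + k l$)
$c = -15$ ($c = -3 + \left(-36 + 2 \cdot 12\right) = -3 + \left(-36 + 24\right) = -3 - 12 = -15$)
$\frac{-2602 + c}{n{\left(31 - 17,30 \right)} - 185} = \frac{-2602 - 15}{\left(-36 + \left(31 - 17\right) 30\right) - 185} = - \frac{2617}{\left(-36 + \left(31 - 17\right) 30\right) - 185} = - \frac{2617}{\left(-36 + 14 \cdot 30\right) - 185} = - \frac{2617}{\left(-36 + 420\right) - 185} = - \frac{2617}{384 - 185} = - \frac{2617}{199}$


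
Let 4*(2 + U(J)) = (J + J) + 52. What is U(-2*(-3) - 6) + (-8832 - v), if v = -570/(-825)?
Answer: -485193/55 ≈ -8821.7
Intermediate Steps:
v = 38/55 (v = -570*(-1/825) = 38/55 ≈ 0.69091)
U(J) = 11 + J/2 (U(J) = -2 + ((J + J) + 52)/4 = -2 + (2*J + 52)/4 = -2 + (52 + 2*J)/4 = -2 + (13 + J/2) = 11 + J/2)
U(-2*(-3) - 6) + (-8832 - v) = (11 + (-2*(-3) - 6)/2) + (-8832 - 1*38/55) = (11 + (6 - 6)/2) + (-8832 - 38/55) = (11 + (1/2)*0) - 485798/55 = (11 + 0) - 485798/55 = 11 - 485798/55 = -485193/55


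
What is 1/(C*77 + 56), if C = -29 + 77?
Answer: 1/3752 ≈ 0.00026652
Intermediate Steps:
C = 48
1/(C*77 + 56) = 1/(48*77 + 56) = 1/(3696 + 56) = 1/3752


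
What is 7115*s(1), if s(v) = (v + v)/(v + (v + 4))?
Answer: 7115/3 ≈ 2371.7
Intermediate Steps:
s(v) = 2*v/(4 + 2*v) (s(v) = (2*v)/(v + (4 + v)) = (2*v)/(4 + 2*v) = 2*v/(4 + 2*v))
7115*s(1) = 7115*(1/(2 + 1)) = 7115*(1/3) = 7115/3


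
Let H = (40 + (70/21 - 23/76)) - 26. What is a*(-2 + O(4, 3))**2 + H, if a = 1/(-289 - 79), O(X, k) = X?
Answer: 22313/1311 ≈ 17.020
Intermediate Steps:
a = -1/368 (a = 1/(-368) = -1/368 ≈ -0.0027174)
H = 3883/228 (H = (40 + (70*(1/21) - 23*1/76)) - 26 = (40 + (10/3 - 23/76)) - 26 = (40 + 691/228) - 26 = 9811/228 - 26 = 3883/228 ≈ 17.031)
a*(-2 + O(4, 3))**2 + H = -(-2 + 4)**2/368 + 3883/228 = -1/368*2**2 + 3883/228 = -1/368*4 + 3883/228 = -1/92 + 3883/228 = 22313/1311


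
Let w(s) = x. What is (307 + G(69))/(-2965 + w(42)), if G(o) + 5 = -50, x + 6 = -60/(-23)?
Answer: -5796/68273 ≈ -0.084894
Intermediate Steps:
x = -78/23 (x = -6 - 60/(-23) = -6 - 60*(-1/23) = -6 + 60/23 = -78/23 ≈ -3.3913)
w(s) = -78/23
G(o) = -55 (G(o) = -5 - 50 = -55)
(307 + G(69))/(-2965 + w(42)) = (307 - 55)/(-2965 - 78/23) = 252/(-68273/23) = 252*(-23/68273) = -5796/68273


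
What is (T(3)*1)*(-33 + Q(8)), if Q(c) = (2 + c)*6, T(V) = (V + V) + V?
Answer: 243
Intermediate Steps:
T(V) = 3*V (T(V) = 2*V + V = 3*V)
Q(c) = 12 + 6*c
(T(3)*1)*(-33 + Q(8)) = ((3*3)*1)*(-33 + (12 + 6*8)) = (9*1)*(-33 + (12 + 48)) = 9*(-33 + 60) = 9*27 = 243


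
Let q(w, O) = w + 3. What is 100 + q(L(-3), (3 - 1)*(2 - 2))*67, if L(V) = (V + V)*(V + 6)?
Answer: -905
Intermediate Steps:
L(V) = 2*V*(6 + V) (L(V) = (2*V)*(6 + V) = 2*V*(6 + V))
q(w, O) = 3 + w
100 + q(L(-3), (3 - 1)*(2 - 2))*67 = 100 + (3 + 2*(-3)*(6 - 3))*67 = 100 + (3 + 2*(-3)*3)*67 = 100 + (3 - 18)*67 = 100 - 15*67 = 100 - 1005 = -905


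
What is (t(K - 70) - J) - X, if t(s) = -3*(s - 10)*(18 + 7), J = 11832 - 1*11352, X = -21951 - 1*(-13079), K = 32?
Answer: 11992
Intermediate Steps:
X = -8872 (X = -21951 + 13079 = -8872)
J = 480 (J = 11832 - 11352 = 480)
t(s) = 750 - 75*s (t(s) = -3*(-10 + s)*25 = -3*(-250 + 25*s) = 750 - 75*s)
(t(K - 70) - J) - X = ((750 - 75*(32 - 70)) - 1*480) - 1*(-8872) = ((750 - 75*(-38)) - 480) + 8872 = ((750 + 2850) - 480) + 8872 = (3600 - 480) + 8872 = 3120 + 8872 = 11992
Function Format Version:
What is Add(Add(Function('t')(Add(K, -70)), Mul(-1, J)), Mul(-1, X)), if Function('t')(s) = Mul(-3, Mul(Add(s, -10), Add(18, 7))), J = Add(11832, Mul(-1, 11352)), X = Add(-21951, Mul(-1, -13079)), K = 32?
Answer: 11992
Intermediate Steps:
X = -8872 (X = Add(-21951, 13079) = -8872)
J = 480 (J = Add(11832, -11352) = 480)
Function('t')(s) = Add(750, Mul(-75, s)) (Function('t')(s) = Mul(-3, Mul(Add(-10, s), 25)) = Mul(-3, Add(-250, Mul(25, s))) = Add(750, Mul(-75, s)))
Add(Add(Function('t')(Add(K, -70)), Mul(-1, J)), Mul(-1, X)) = Add(Add(Add(750, Mul(-75, Add(32, -70))), Mul(-1, 480)), Mul(-1, -8872)) = Add(Add(Add(750, Mul(-75, -38)), -480), 8872) = Add(Add(Add(750, 2850), -480), 8872) = Add(Add(3600, -480), 8872) = Add(3120, 8872) = 11992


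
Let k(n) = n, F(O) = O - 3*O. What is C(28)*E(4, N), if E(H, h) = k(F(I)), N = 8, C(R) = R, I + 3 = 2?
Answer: 56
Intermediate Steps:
I = -1 (I = -3 + 2 = -1)
F(O) = -2*O
E(H, h) = 2 (E(H, h) = -2*(-1) = 2)
C(28)*E(4, N) = 28*2 = 56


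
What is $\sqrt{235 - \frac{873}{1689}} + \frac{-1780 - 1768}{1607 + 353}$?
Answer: $- \frac{887}{490} + \frac{\sqrt{74323882}}{563} \approx 13.503$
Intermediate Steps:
$\sqrt{235 - \frac{873}{1689}} + \frac{-1780 - 1768}{1607 + 353} = \sqrt{235 - \frac{291}{563}} - \frac{3548}{1960} = \sqrt{235 - \frac{291}{563}} - \frac{887}{490} = \sqrt{\frac{132014}{563}} - \frac{887}{490} = \frac{\sqrt{74323882}}{563} - \frac{887}{490} = - \frac{887}{490} + \frac{\sqrt{74323882}}{563}$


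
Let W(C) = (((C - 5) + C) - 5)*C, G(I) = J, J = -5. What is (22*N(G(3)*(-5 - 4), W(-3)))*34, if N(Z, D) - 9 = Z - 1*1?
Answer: 39644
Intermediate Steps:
G(I) = -5
W(C) = C*(-10 + 2*C) (W(C) = (((-5 + C) + C) - 5)*C = ((-5 + 2*C) - 5)*C = (-10 + 2*C)*C = C*(-10 + 2*C))
N(Z, D) = 8 + Z (N(Z, D) = 9 + (Z - 1*1) = 9 + (Z - 1) = 9 + (-1 + Z) = 8 + Z)
(22*N(G(3)*(-5 - 4), W(-3)))*34 = (22*(8 - 5*(-5 - 4)))*34 = (22*(8 - 5*(-9)))*34 = (22*(8 + 45))*34 = (22*53)*34 = 1166*34 = 39644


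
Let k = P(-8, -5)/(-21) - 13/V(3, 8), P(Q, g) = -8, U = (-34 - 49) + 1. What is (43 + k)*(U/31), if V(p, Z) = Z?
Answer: -287615/2604 ≈ -110.45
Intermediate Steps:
U = -82 (U = -83 + 1 = -82)
k = -209/168 (k = -8/(-21) - 13/8 = -8*(-1/21) - 13*1/8 = 8/21 - 13/8 = -209/168 ≈ -1.2440)
(43 + k)*(U/31) = (43 - 209/168)*(-82/31) = 7015*(-82*1/31)/168 = (7015/168)*(-82/31) = -287615/2604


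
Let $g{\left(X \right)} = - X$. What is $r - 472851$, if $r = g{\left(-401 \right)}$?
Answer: $-472450$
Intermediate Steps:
$r = 401$ ($r = \left(-1\right) \left(-401\right) = 401$)
$r - 472851 = 401 - 472851 = -472450$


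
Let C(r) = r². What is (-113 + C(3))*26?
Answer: -2704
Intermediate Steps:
(-113 + C(3))*26 = (-113 + 3²)*26 = (-113 + 9)*26 = -104*26 = -2704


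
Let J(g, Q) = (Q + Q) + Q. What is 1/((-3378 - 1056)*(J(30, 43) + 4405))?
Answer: -1/20103756 ≈ -4.9742e-8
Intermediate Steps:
J(g, Q) = 3*Q (J(g, Q) = 2*Q + Q = 3*Q)
1/((-3378 - 1056)*(J(30, 43) + 4405)) = 1/((-3378 - 1056)*(3*43 + 4405)) = 1/(-4434*(129 + 4405)) = 1/(-4434*4534) = 1/(-20103756) = -1/20103756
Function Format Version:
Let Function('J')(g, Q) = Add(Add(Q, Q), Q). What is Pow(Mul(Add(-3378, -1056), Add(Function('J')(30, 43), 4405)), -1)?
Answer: Rational(-1, 20103756) ≈ -4.9742e-8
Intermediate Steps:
Function('J')(g, Q) = Mul(3, Q) (Function('J')(g, Q) = Add(Mul(2, Q), Q) = Mul(3, Q))
Pow(Mul(Add(-3378, -1056), Add(Function('J')(30, 43), 4405)), -1) = Pow(Mul(Add(-3378, -1056), Add(Mul(3, 43), 4405)), -1) = Pow(Mul(-4434, Add(129, 4405)), -1) = Pow(Mul(-4434, 4534), -1) = Pow(-20103756, -1) = Rational(-1, 20103756)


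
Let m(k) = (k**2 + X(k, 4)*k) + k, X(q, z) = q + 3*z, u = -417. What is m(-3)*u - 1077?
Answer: 7680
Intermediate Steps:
m(k) = k + k**2 + k*(12 + k) (m(k) = (k**2 + (k + 3*4)*k) + k = (k**2 + (k + 12)*k) + k = (k**2 + (12 + k)*k) + k = (k**2 + k*(12 + k)) + k = k + k**2 + k*(12 + k))
m(-3)*u - 1077 = -3*(13 + 2*(-3))*(-417) - 1077 = -3*(13 - 6)*(-417) - 1077 = -3*7*(-417) - 1077 = -21*(-417) - 1077 = 8757 - 1077 = 7680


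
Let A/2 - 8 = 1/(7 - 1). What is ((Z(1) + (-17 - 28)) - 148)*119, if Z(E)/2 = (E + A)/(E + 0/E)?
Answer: -56525/3 ≈ -18842.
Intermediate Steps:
A = 49/3 (A = 16 + 2/(7 - 1) = 16 + 2/6 = 16 + 2*(⅙) = 16 + ⅓ = 49/3 ≈ 16.333)
Z(E) = 2*(49/3 + E)/E (Z(E) = 2*((E + 49/3)/(E + 0/E)) = 2*((49/3 + E)/(E + 0)) = 2*((49/3 + E)/E) = 2*(49/3 + E)/E)
((Z(1) + (-17 - 28)) - 148)*119 = (((2 + (98/3)/1) + (-17 - 28)) - 148)*119 = (((2 + (98/3)*1) - 45) - 148)*119 = (((2 + 98/3) - 45) - 148)*119 = ((104/3 - 45) - 148)*119 = (-31/3 - 148)*119 = -475/3*119 = -56525/3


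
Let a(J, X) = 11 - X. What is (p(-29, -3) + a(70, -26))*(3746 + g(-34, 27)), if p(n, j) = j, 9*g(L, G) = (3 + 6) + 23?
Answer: 1147364/9 ≈ 1.2748e+5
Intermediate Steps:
g(L, G) = 32/9 (g(L, G) = ((3 + 6) + 23)/9 = (9 + 23)/9 = (1/9)*32 = 32/9)
(p(-29, -3) + a(70, -26))*(3746 + g(-34, 27)) = (-3 + (11 - 1*(-26)))*(3746 + 32/9) = (-3 + (11 + 26))*(33746/9) = (-3 + 37)*(33746/9) = 34*(33746/9) = 1147364/9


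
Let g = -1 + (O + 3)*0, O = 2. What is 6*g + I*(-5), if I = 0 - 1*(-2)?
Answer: -16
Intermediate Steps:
I = 2 (I = 0 + 2 = 2)
g = -1 (g = -1 + (2 + 3)*0 = -1 + 5*0 = -1 + 0 = -1)
6*g + I*(-5) = 6*(-1) + 2*(-5) = -6 - 10 = -16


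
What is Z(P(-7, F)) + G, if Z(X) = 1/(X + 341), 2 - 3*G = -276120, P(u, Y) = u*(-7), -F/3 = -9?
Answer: 11965287/130 ≈ 92041.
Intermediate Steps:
F = 27 (F = -3*(-9) = 27)
P(u, Y) = -7*u
G = 276122/3 (G = 2/3 - 1/3*(-276120) = 2/3 + 92040 = 276122/3 ≈ 92041.)
Z(X) = 1/(341 + X)
Z(P(-7, F)) + G = 1/(341 - 7*(-7)) + 276122/3 = 1/(341 + 49) + 276122/3 = 1/390 + 276122/3 = 11965287/130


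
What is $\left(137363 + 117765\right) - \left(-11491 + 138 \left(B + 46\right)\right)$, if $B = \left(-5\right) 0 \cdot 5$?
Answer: $260271$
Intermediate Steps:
$B = 0$ ($B = 0 \cdot 5 = 0$)
$\left(137363 + 117765\right) - \left(-11491 + 138 \left(B + 46\right)\right) = \left(137363 + 117765\right) - \left(-11491 + 138 \left(0 + 46\right)\right) = 255128 + \left(\left(-138\right) 46 + 11491\right) = 255128 + \left(-6348 + 11491\right) = 255128 + 5143 = 260271$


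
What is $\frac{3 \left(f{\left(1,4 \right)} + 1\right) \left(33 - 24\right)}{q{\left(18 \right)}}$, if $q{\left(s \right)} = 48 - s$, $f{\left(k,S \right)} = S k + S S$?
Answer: $\frac{189}{10} \approx 18.9$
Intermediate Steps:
$f{\left(k,S \right)} = S^{2} + S k$ ($f{\left(k,S \right)} = S k + S^{2} = S^{2} + S k$)
$\frac{3 \left(f{\left(1,4 \right)} + 1\right) \left(33 - 24\right)}{q{\left(18 \right)}} = \frac{3 \left(4 \left(4 + 1\right) + 1\right) \left(33 - 24\right)}{48 - 18} = \frac{3 \left(4 \cdot 5 + 1\right) 9}{48 - 18} = \frac{3 \left(20 + 1\right) 9}{30} = 3 \cdot 21 \cdot 9 \cdot \frac{1}{30} = 63 \cdot 9 \cdot \frac{1}{30} = 567 \cdot \frac{1}{30} = \frac{189}{10}$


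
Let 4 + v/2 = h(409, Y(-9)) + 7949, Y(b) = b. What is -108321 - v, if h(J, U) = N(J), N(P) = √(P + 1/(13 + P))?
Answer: -124211 - √72836778/211 ≈ -1.2425e+5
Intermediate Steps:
h(J, U) = √((1 + J*(13 + J))/(13 + J))
v = 15890 + √72836778/211 (v = -8 + 2*(√((1 + 409*(13 + 409))/(13 + 409)) + 7949) = -8 + 2*(√((1 + 409*422)/422) + 7949) = -8 + 2*(√((1 + 172598)/422) + 7949) = -8 + 2*(√((1/422)*172599) + 7949) = -8 + 2*(√(172599/422) + 7949) = -8 + 2*(√72836778/422 + 7949) = -8 + 2*(7949 + √72836778/422) = -8 + (15898 + √72836778/211) = 15890 + √72836778/211 ≈ 15930.)
-108321 - v = -108321 - (15890 + √72836778/211) = -108321 + (-15890 - √72836778/211) = -124211 - √72836778/211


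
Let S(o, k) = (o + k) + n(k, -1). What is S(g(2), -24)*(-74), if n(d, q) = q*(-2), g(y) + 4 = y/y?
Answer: 1850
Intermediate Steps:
g(y) = -3 (g(y) = -4 + y/y = -4 + 1 = -3)
n(d, q) = -2*q
S(o, k) = 2 + k + o (S(o, k) = (o + k) - 2*(-1) = (k + o) + 2 = 2 + k + o)
S(g(2), -24)*(-74) = (2 - 24 - 3)*(-74) = -25*(-74) = 1850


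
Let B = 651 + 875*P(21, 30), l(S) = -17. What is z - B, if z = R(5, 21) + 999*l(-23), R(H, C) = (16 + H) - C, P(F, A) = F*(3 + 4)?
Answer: -146259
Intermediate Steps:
P(F, A) = 7*F (P(F, A) = F*7 = 7*F)
R(H, C) = 16 + H - C
z = -16983 (z = (16 + 5 - 1*21) + 999*(-17) = (16 + 5 - 21) - 16983 = 0 - 16983 = -16983)
B = 129276 (B = 651 + 875*(7*21) = 651 + 875*147 = 651 + 128625 = 129276)
z - B = -16983 - 1*129276 = -16983 - 129276 = -146259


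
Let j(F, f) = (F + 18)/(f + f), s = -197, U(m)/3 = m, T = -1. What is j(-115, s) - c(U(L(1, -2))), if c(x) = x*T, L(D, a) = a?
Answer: -2267/394 ≈ -5.7538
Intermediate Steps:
U(m) = 3*m
c(x) = -x (c(x) = x*(-1) = -x)
j(F, f) = (18 + F)/(2*f) (j(F, f) = (18 + F)/((2*f)) = (18 + F)*(1/(2*f)) = (18 + F)/(2*f))
j(-115, s) - c(U(L(1, -2))) = (½)*(18 - 115)/(-197) - (-1)*3*(-2) = (½)*(-1/197)*(-97) - (-1)*(-6) = 97/394 - 1*6 = 97/394 - 6 = -2267/394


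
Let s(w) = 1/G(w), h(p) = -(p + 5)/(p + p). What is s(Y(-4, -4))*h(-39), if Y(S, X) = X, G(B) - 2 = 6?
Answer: -17/312 ≈ -0.054487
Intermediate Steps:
G(B) = 8 (G(B) = 2 + 6 = 8)
h(p) = -(5 + p)/(2*p)
s(w) = ⅛ (s(w) = 1/8 = ⅛)
s(Y(-4, -4))*h(-39) = ((½)*(-5 - 1*(-39))/(-39))/8 = ((½)*(-1/39)*(-5 + 39))/8 = ((½)*(-1/39)*34)/8 = (⅛)*(-17/39) = -17/312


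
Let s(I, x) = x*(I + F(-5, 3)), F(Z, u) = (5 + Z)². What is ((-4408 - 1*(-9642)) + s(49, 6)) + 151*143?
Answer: 27121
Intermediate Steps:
s(I, x) = I*x (s(I, x) = x*(I + (5 - 5)²) = x*(I + 0²) = x*(I + 0) = x*I = I*x)
((-4408 - 1*(-9642)) + s(49, 6)) + 151*143 = ((-4408 - 1*(-9642)) + 49*6) + 151*143 = ((-4408 + 9642) + 294) + 21593 = (5234 + 294) + 21593 = 5528 + 21593 = 27121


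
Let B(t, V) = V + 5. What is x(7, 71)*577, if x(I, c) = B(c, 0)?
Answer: 2885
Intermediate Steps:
B(t, V) = 5 + V
x(I, c) = 5 (x(I, c) = 5 + 0 = 5)
x(7, 71)*577 = 5*577 = 2885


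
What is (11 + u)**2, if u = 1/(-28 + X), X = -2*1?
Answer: 108241/900 ≈ 120.27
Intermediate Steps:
X = -2
u = -1/30 (u = 1/(-28 - 2) = 1/(-30) = -1/30 ≈ -0.033333)
(11 + u)**2 = (11 - 1/30)**2 = (329/30)**2 = 108241/900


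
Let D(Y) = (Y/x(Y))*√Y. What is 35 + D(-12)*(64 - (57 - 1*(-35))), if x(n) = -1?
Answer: 35 - 672*I*√3 ≈ 35.0 - 1163.9*I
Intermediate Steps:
D(Y) = -Y^(3/2) (D(Y) = (Y/(-1))*√Y = (Y*(-1))*√Y = (-Y)*√Y = -Y^(3/2))
35 + D(-12)*(64 - (57 - 1*(-35))) = 35 + (-(-12)^(3/2))*(64 - (57 - 1*(-35))) = 35 + (-(-24)*I*√3)*(64 - (57 + 35)) = 35 + (24*I*√3)*(64 - 1*92) = 35 + (24*I*√3)*(64 - 92) = 35 + (24*I*√3)*(-28) = 35 - 672*I*√3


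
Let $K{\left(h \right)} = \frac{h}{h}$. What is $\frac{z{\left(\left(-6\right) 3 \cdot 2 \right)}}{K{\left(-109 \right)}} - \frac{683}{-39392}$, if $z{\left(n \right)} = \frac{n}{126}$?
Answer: $- \frac{74003}{275744} \approx -0.26838$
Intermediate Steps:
$z{\left(n \right)} = \frac{n}{126}$ ($z{\left(n \right)} = n \frac{1}{126} = \frac{n}{126}$)
$K{\left(h \right)} = 1$
$\frac{z{\left(\left(-6\right) 3 \cdot 2 \right)}}{K{\left(-109 \right)}} - \frac{683}{-39392} = \frac{\frac{1}{126} \left(-6\right) 3 \cdot 2}{1} - \frac{683}{-39392} = \frac{\left(-18\right) 2}{126} \cdot 1 - - \frac{683}{39392} = \frac{1}{126} \left(-36\right) 1 + \frac{683}{39392} = \left(- \frac{2}{7}\right) 1 + \frac{683}{39392} = - \frac{2}{7} + \frac{683}{39392} = - \frac{74003}{275744}$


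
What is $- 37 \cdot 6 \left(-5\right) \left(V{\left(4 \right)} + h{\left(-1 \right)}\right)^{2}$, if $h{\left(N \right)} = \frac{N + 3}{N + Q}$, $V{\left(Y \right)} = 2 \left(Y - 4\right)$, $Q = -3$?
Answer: $\frac{555}{2} \approx 277.5$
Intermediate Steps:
$V{\left(Y \right)} = -8 + 2 Y$ ($V{\left(Y \right)} = 2 \left(-4 + Y\right) = -8 + 2 Y$)
$h{\left(N \right)} = \frac{3 + N}{-3 + N}$ ($h{\left(N \right)} = \frac{N + 3}{N - 3} = \frac{3 + N}{-3 + N}$)
$- 37 \cdot 6 \left(-5\right) \left(V{\left(4 \right)} + h{\left(-1 \right)}\right)^{2} = - 37 \cdot 6 \left(-5\right) \left(\left(-8 + 2 \cdot 4\right) + \frac{3 - 1}{-3 - 1}\right)^{2} = \left(-37\right) \left(-30\right) \left(\left(-8 + 8\right) + \frac{1}{-4} \cdot 2\right)^{2} = 1110 \left(0 - \frac{1}{2}\right)^{2} = 1110 \left(- \frac{1}{2}\right)^{2} = 1110 \cdot \frac{1}{4} = \frac{555}{2}$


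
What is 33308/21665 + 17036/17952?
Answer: 241757539/97232520 ≈ 2.4864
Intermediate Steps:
33308/21665 + 17036/17952 = 33308*(1/21665) + 17036*(1/17952) = 33308/21665 + 4259/4488 = 241757539/97232520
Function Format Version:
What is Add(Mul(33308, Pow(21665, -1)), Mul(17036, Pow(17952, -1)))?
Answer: Rational(241757539, 97232520) ≈ 2.4864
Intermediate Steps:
Add(Mul(33308, Pow(21665, -1)), Mul(17036, Pow(17952, -1))) = Add(Mul(33308, Rational(1, 21665)), Mul(17036, Rational(1, 17952))) = Add(Rational(33308, 21665), Rational(4259, 4488)) = Rational(241757539, 97232520)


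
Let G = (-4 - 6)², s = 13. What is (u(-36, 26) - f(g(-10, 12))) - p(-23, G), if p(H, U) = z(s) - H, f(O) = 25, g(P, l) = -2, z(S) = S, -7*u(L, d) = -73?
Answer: -354/7 ≈ -50.571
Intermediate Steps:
u(L, d) = 73/7 (u(L, d) = -⅐*(-73) = 73/7)
G = 100 (G = (-10)² = 100)
p(H, U) = 13 - H
(u(-36, 26) - f(g(-10, 12))) - p(-23, G) = (73/7 - 1*25) - (13 - 1*(-23)) = (73/7 - 25) - (13 + 23) = -102/7 - 1*36 = -102/7 - 36 = -354/7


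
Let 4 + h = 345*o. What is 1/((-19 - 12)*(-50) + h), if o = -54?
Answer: -1/17084 ≈ -5.8534e-5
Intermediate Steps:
h = -18634 (h = -4 + 345*(-54) = -4 - 18630 = -18634)
1/((-19 - 12)*(-50) + h) = 1/((-19 - 12)*(-50) - 18634) = 1/(-31*(-50) - 18634) = 1/(1550 - 18634) = 1/(-17084) = -1/17084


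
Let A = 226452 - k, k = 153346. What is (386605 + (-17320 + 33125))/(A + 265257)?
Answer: 402410/338363 ≈ 1.1893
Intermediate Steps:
A = 73106 (A = 226452 - 1*153346 = 226452 - 153346 = 73106)
(386605 + (-17320 + 33125))/(A + 265257) = (386605 + (-17320 + 33125))/(73106 + 265257) = (386605 + 15805)/338363 = 402410*(1/338363) = 402410/338363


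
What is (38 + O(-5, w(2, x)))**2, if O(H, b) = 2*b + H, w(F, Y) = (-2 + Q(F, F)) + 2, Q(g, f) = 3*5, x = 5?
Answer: 3969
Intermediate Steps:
Q(g, f) = 15
w(F, Y) = 15 (w(F, Y) = (-2 + 15) + 2 = 13 + 2 = 15)
O(H, b) = H + 2*b
(38 + O(-5, w(2, x)))**2 = (38 + (-5 + 2*15))**2 = (38 + (-5 + 30))**2 = (38 + 25)**2 = 63**2 = 3969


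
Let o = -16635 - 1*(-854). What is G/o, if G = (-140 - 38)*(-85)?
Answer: -15130/15781 ≈ -0.95875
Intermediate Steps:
G = 15130 (G = -178*(-85) = 15130)
o = -15781 (o = -16635 + 854 = -15781)
G/o = 15130/(-15781) = 15130*(-1/15781) = -15130/15781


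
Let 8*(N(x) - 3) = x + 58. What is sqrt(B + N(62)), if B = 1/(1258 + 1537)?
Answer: sqrt(140619245)/2795 ≈ 4.2427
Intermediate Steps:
N(x) = 41/4 + x/8 (N(x) = 3 + (x + 58)/8 = 3 + (58 + x)/8 = 3 + (29/4 + x/8) = 41/4 + x/8)
B = 1/2795 ≈ 0.00035778
sqrt(B + N(62)) = sqrt(1/2795 + (41/4 + (1/8)*62)) = sqrt(1/2795 + (41/4 + 31/4)) = sqrt(1/2795 + 18) = sqrt(50311/2795) = sqrt(140619245)/2795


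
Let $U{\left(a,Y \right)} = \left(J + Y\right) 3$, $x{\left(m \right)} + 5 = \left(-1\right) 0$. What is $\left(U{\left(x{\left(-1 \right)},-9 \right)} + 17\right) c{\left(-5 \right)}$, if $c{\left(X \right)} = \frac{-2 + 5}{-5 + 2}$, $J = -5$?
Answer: $25$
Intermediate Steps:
$c{\left(X \right)} = -1$ ($c{\left(X \right)} = \frac{3}{-3} = 3 \left(- \frac{1}{3}\right) = -1$)
$x{\left(m \right)} = -5$ ($x{\left(m \right)} = -5 - 0 = -5 + 0 = -5$)
$U{\left(a,Y \right)} = -15 + 3 Y$ ($U{\left(a,Y \right)} = \left(-5 + Y\right) 3 = -15 + 3 Y$)
$\left(U{\left(x{\left(-1 \right)},-9 \right)} + 17\right) c{\left(-5 \right)} = \left(\left(-15 + 3 \left(-9\right)\right) + 17\right) \left(-1\right) = \left(\left(-15 - 27\right) + 17\right) \left(-1\right) = \left(-42 + 17\right) \left(-1\right) = \left(-25\right) \left(-1\right) = 25$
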